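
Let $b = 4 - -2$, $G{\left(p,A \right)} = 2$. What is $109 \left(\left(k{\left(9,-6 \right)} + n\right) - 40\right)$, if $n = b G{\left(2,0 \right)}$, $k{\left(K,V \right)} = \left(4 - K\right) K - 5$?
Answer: $-8502$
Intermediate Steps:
$b = 6$ ($b = 4 + 2 = 6$)
$k{\left(K,V \right)} = -5 + K \left(4 - K\right)$ ($k{\left(K,V \right)} = K \left(4 - K\right) - 5 = -5 + K \left(4 - K\right)$)
$n = 12$ ($n = 6 \cdot 2 = 12$)
$109 \left(\left(k{\left(9,-6 \right)} + n\right) - 40\right) = 109 \left(\left(\left(-5 - 9^{2} + 4 \cdot 9\right) + 12\right) - 40\right) = 109 \left(\left(\left(-5 - 81 + 36\right) + 12\right) - 40\right) = 109 \left(\left(-50 + 12\right) - 40\right) = 109 \left(-38 - 40\right) = 109 \left(-78\right) = -8502$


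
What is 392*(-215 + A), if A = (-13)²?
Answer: -18032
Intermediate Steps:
A = 169
392*(-215 + A) = 392*(-215 + 169) = 392*(-46) = -18032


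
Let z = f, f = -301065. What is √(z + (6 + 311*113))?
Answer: 2*I*√66479 ≈ 515.67*I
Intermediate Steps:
z = -301065
√(z + (6 + 311*113)) = √(-301065 + (6 + 311*113)) = √(-301065 + (6 + 35143)) = √(-301065 + 35149) = √(-265916) = 2*I*√66479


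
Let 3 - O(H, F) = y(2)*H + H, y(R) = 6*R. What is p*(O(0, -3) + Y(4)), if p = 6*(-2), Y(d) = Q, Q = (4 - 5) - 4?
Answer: 24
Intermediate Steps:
Q = -5 (Q = -1 - 4 = -5)
Y(d) = -5
O(H, F) = 3 - 13*H (O(H, F) = 3 - ((6*2)*H + H) = 3 - (12*H + H) = 3 - 13*H)
p = -12
p*(O(0, -3) + Y(4)) = -12*((3 - 13*0) - 5) = -12*((3 + 0) - 5) = -12*(3 - 5) = -12*(-2) = 24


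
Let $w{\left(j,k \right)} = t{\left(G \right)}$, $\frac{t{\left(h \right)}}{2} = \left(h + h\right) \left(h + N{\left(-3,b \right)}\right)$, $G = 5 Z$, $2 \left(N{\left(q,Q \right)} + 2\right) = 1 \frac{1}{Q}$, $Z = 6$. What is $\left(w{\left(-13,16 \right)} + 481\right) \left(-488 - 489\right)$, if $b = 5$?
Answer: $-3764381$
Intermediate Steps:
$N{\left(q,Q \right)} = -2 + \frac{1}{2 Q}$ ($N{\left(q,Q \right)} = -2 + \frac{1 \frac{1}{Q}}{2} = -2 + \frac{1}{2 Q}$)
$G = 30$ ($G = 5 \cdot 6 = 30$)
$t{\left(h \right)} = 4 h \left(- \frac{19}{10} + h\right)$ ($t{\left(h \right)} = 2 \left(h + h\right) \left(h - \left(2 - \frac{1}{2 \cdot 5}\right)\right) = 2 \cdot 2 h \left(h + \left(-2 + \frac{1}{2} \cdot \frac{1}{5}\right)\right) = 2 \cdot 2 h \left(h + \left(-2 + \frac{1}{10}\right)\right) = 2 \cdot 2 h \left(h - \frac{19}{10}\right) = 2 \cdot 2 h \left(- \frac{19}{10} + h\right) = 4 h \left(- \frac{19}{10} + h\right)$)
$w{\left(j,k \right)} = 3372$ ($w{\left(j,k \right)} = \frac{2}{5} \cdot 30 \left(-19 + 10 \cdot 30\right) = \frac{2}{5} \cdot 30 \left(-19 + 300\right) = \frac{2}{5} \cdot 30 \cdot 281 = 3372$)
$\left(w{\left(-13,16 \right)} + 481\right) \left(-488 - 489\right) = \left(3372 + 481\right) \left(-488 - 489\right) = 3853 \left(-977\right) = -3764381$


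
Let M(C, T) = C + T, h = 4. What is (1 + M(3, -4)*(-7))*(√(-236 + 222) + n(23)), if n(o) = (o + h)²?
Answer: 5832 + 8*I*√14 ≈ 5832.0 + 29.933*I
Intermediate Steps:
n(o) = (4 + o)² (n(o) = (o + 4)² = (4 + o)²)
(1 + M(3, -4)*(-7))*(√(-236 + 222) + n(23)) = (1 + (3 - 4)*(-7))*(√(-236 + 222) + (4 + 23)²) = (1 - 1*(-7))*(√(-14) + 27²) = (1 + 7)*(I*√14 + 729) = 8*(729 + I*√14) = 5832 + 8*I*√14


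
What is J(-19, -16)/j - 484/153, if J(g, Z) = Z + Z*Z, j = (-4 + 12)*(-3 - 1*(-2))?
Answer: -5074/153 ≈ -33.163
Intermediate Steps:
j = -8 (j = 8*(-3 + 2) = 8*(-1) = -8)
J(g, Z) = Z + Z²
J(-19, -16)/j - 484/153 = -16*(1 - 16)/(-8) - 484/153 = -16*(-15)*(-⅛) - 484*1/153 = 240*(-⅛) - 484/153 = -30 - 484/153 = -5074/153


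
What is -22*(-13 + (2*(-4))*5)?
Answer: 1166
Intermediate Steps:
-22*(-13 + (2*(-4))*5) = -22*(-13 - 8*5) = -22*(-13 - 40) = -22*(-53) = 1166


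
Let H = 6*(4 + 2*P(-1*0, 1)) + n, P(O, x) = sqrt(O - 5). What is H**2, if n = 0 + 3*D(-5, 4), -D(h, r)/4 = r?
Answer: 144*(2 - I*sqrt(5))**2 ≈ -144.0 - 1288.0*I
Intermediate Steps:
D(h, r) = -4*r
P(O, x) = sqrt(-5 + O)
n = -48 (n = 0 + 3*(-4*4) = 0 + 3*(-16) = 0 - 48 = -48)
H = -24 + 12*I*sqrt(5) (H = 6*(4 + 2*sqrt(-5 - 1*0)) - 48 = 6*(4 + 2*sqrt(-5 + 0)) - 48 = 6*(4 + 2*sqrt(-5)) - 48 = 6*(4 + 2*(I*sqrt(5))) - 48 = 6*(4 + 2*I*sqrt(5)) - 48 = (24 + 12*I*sqrt(5)) - 48 = -24 + 12*I*sqrt(5) ≈ -24.0 + 26.833*I)
H**2 = (-24 + 12*I*sqrt(5))**2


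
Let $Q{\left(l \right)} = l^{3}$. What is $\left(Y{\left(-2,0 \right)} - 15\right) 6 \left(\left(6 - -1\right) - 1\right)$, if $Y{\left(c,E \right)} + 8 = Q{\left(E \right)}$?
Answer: $-828$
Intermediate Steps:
$Y{\left(c,E \right)} = -8 + E^{3}$
$\left(Y{\left(-2,0 \right)} - 15\right) 6 \left(\left(6 - -1\right) - 1\right) = \left(\left(-8 + 0^{3}\right) - 15\right) 6 \left(\left(6 - -1\right) - 1\right) = \left(\left(-8 + 0\right) - 15\right) 6 \left(\left(6 + 1\right) - 1\right) = \left(-8 - 15\right) 6 \left(7 - 1\right) = - 23 \cdot 6 \cdot 6 = \left(-23\right) 36 = -828$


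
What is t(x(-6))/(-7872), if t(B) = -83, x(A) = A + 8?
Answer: 83/7872 ≈ 0.010544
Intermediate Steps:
x(A) = 8 + A
t(x(-6))/(-7872) = -83/(-7872) = -83*(-1/7872) = 83/7872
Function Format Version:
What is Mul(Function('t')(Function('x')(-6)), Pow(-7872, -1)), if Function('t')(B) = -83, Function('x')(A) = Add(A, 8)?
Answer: Rational(83, 7872) ≈ 0.010544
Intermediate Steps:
Function('x')(A) = Add(8, A)
Mul(Function('t')(Function('x')(-6)), Pow(-7872, -1)) = Mul(-83, Pow(-7872, -1)) = Mul(-83, Rational(-1, 7872)) = Rational(83, 7872)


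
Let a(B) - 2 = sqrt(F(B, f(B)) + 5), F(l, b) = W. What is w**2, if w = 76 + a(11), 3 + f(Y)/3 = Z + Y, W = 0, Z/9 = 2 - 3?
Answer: (78 + sqrt(5))**2 ≈ 6437.8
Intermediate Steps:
Z = -9 (Z = 9*(2 - 3) = 9*(-1) = -9)
f(Y) = -36 + 3*Y (f(Y) = -9 + 3*(-9 + Y) = -9 + (-27 + 3*Y) = -36 + 3*Y)
F(l, b) = 0
a(B) = 2 + sqrt(5) (a(B) = 2 + sqrt(0 + 5) = 2 + sqrt(5))
w = 78 + sqrt(5) (w = 76 + (2 + sqrt(5)) = 78 + sqrt(5) ≈ 80.236)
w**2 = (78 + sqrt(5))**2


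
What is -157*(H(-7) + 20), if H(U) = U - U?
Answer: -3140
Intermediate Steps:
H(U) = 0
-157*(H(-7) + 20) = -157*(0 + 20) = -157*20 = -3140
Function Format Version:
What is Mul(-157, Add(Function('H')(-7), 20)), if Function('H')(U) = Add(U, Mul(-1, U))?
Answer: -3140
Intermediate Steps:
Function('H')(U) = 0
Mul(-157, Add(Function('H')(-7), 20)) = Mul(-157, Add(0, 20)) = Mul(-157, 20) = -3140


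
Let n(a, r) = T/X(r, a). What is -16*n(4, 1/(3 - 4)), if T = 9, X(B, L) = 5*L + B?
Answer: -144/19 ≈ -7.5789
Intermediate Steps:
X(B, L) = B + 5*L
n(a, r) = 9/(r + 5*a)
-16*n(4, 1/(3 - 4)) = -144/(1/(3 - 4) + 5*4) = -144/(1/(-1) + 20) = -144/(-1 + 20) = -144/19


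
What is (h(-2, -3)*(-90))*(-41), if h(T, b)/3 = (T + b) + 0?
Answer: -55350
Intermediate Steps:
h(T, b) = 3*T + 3*b (h(T, b) = 3*((T + b) + 0) = 3*(T + b) = 3*T + 3*b)
(h(-2, -3)*(-90))*(-41) = ((3*(-2) + 3*(-3))*(-90))*(-41) = ((-6 - 9)*(-90))*(-41) = -15*(-90)*(-41) = 1350*(-41) = -55350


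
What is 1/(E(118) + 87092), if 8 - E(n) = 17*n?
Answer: 1/85094 ≈ 1.1752e-5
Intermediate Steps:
E(n) = 8 - 17*n
1/(E(118) + 87092) = 1/((8 - 17*118) + 87092) = 1/((8 - 2006) + 87092) = 1/(-1998 + 87092) = 1/85094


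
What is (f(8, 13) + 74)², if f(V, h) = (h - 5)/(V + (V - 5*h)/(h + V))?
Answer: 7806436/1369 ≈ 5702.3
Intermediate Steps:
f(V, h) = (-5 + h)/(V + (V - 5*h)/(V + h))
(f(8, 13) + 74)² = ((13² - 5*8 - 5*13 + 8*13)/(8 + 8² - 5*13 + 8*13) + 74)² = ((169 - 40 - 65 + 104)/(8 + 64 - 65 + 104) + 74)² = (168/111 + 74)² = ((1/111)*168 + 74)² = (56/37 + 74)² = (2794/37)² = 7806436/1369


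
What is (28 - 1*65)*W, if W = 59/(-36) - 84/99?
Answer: 36445/396 ≈ 92.033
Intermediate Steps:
W = -985/396 (W = 59*(-1/36) - 84*1/99 = -59/36 - 28/33 = -985/396 ≈ -2.4874)
(28 - 1*65)*W = (28 - 1*65)*(-985/396) = (28 - 65)*(-985/396) = -37*(-985/396) = 36445/396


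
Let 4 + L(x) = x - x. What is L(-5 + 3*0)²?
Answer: 16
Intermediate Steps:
L(x) = -4 (L(x) = -4 + (x - x) = -4 + 0 = -4)
L(-5 + 3*0)² = (-4)² = 16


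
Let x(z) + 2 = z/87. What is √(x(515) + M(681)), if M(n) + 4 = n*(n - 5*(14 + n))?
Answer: 5*I*√576065715/87 ≈ 1379.4*I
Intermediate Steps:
x(z) = -2 + z/87
M(n) = -4 + n*(-70 - 4*n) (M(n) = -4 + n*(n - 5*(14 + n)) = -4 + n*(n + (-70 - 5*n)) = -4 + n*(-70 - 4*n))
√(x(515) + M(681)) = √((-2 + (1/87)*515) + (-4 - 70*681 - 4*681²)) = √((-2 + 515/87) + (-4 - 47670 - 4*463761)) = √(341/87 + (-4 - 47670 - 1855044)) = √(341/87 - 1902718) = √(-165536125/87) = 5*I*√576065715/87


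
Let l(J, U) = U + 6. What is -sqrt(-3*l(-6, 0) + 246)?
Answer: -2*sqrt(57) ≈ -15.100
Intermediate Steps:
l(J, U) = 6 + U
-sqrt(-3*l(-6, 0) + 246) = -sqrt(-3*(6 + 0) + 246) = -sqrt(-3*6 + 246) = -sqrt(-18 + 246) = -sqrt(228) = -2*sqrt(57)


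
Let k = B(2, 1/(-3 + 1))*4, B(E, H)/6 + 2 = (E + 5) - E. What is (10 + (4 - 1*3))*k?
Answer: 792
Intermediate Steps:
B(E, H) = 18 (B(E, H) = -12 + 6*((E + 5) - E) = -12 + 6*((5 + E) - E) = -12 + 6*5 = -12 + 30 = 18)
k = 72 (k = 18*4 = 72)
(10 + (4 - 1*3))*k = (10 + (4 - 1*3))*72 = (10 + (4 - 3))*72 = (10 + 1)*72 = 11*72 = 792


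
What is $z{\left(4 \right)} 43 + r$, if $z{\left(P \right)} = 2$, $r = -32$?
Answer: $54$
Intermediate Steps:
$z{\left(4 \right)} 43 + r = 2 \cdot 43 - 32 = 86 - 32 = 54$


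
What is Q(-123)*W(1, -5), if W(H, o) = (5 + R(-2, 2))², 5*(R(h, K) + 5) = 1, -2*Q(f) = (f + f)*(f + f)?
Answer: -30258/25 ≈ -1210.3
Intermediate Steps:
Q(f) = -2*f² (Q(f) = -(f + f)*(f + f)/2 = -2*f*2*f/2 = -2*f²)
R(h, K) = -24/5 (R(h, K) = -5 + (⅕)*1 = -5 + ⅕ = -24/5)
W(H, o) = 1/25 (W(H, o) = (5 - 24/5)² = (⅕)² = 1/25)
Q(-123)*W(1, -5) = -2*(-123)²*(1/25) = -2*15129*(1/25) = -30258*1/25 = -30258/25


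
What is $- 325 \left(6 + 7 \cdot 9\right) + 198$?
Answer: $-22227$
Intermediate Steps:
$- 325 \left(6 + 7 \cdot 9\right) + 198 = - 325 \left(6 + 63\right) + 198 = \left(-325\right) 69 + 198 = -22425 + 198 = -22227$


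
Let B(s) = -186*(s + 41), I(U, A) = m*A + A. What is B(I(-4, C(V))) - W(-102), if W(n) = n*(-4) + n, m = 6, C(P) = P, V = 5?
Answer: -14442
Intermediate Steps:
I(U, A) = 7*A (I(U, A) = 6*A + A = 7*A)
W(n) = -3*n (W(n) = -4*n + n = -3*n)
B(s) = -7626 - 186*s (B(s) = -186*(41 + s) = -7626 - 186*s)
B(I(-4, C(V))) - W(-102) = (-7626 - 1302*5) - (-3)*(-102) = (-7626 - 186*35) - 1*306 = (-7626 - 6510) - 306 = -14136 - 306 = -14442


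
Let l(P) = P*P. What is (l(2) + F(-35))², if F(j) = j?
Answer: 961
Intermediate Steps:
l(P) = P²
(l(2) + F(-35))² = (2² - 35)² = (4 - 35)² = (-31)² = 961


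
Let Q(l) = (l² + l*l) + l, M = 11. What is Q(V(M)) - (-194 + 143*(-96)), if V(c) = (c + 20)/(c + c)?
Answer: 1685213/121 ≈ 13927.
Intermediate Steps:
V(c) = (20 + c)/(2*c) (V(c) = (20 + c)/((2*c)) = (20 + c)*(1/(2*c)) = (20 + c)/(2*c))
Q(l) = l + 2*l² (Q(l) = (l² + l²) + l = 2*l² + l = l + 2*l²)
Q(V(M)) - (-194 + 143*(-96)) = ((½)*(20 + 11)/11)*(1 + 2*((½)*(20 + 11)/11)) - (-194 + 143*(-96)) = ((½)*(1/11)*31)*(1 + 2*((½)*(1/11)*31)) - (-194 - 13728) = 31*(1 + 2*(31/22))/22 - 1*(-13922) = 31*(1 + 31/11)/22 + 13922 = (31/22)*(42/11) + 13922 = 651/121 + 13922 = 1685213/121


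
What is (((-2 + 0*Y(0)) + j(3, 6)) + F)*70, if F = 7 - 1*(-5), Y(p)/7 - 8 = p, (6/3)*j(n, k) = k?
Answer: 910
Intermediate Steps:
j(n, k) = k/2
Y(p) = 56 + 7*p
F = 12 (F = 7 + 5 = 12)
(((-2 + 0*Y(0)) + j(3, 6)) + F)*70 = (((-2 + 0*(56 + 7*0)) + (½)*6) + 12)*70 = (((-2 + 0*(56 + 0)) + 3) + 12)*70 = (((-2 + 0*56) + 3) + 12)*70 = (((-2 + 0) + 3) + 12)*70 = ((-2 + 3) + 12)*70 = (1 + 12)*70 = 13*70 = 910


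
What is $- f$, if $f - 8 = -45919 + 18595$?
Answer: $27316$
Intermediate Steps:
$f = -27316$ ($f = 8 + \left(-45919 + 18595\right) = 8 - 27324 = -27316$)
$- f = \left(-1\right) \left(-27316\right) = 27316$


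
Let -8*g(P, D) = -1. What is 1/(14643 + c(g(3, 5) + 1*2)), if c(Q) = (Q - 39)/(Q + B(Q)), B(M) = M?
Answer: 34/497567 ≈ 6.8333e-5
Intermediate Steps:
g(P, D) = 1/8 (g(P, D) = -1/8*(-1) = 1/8)
c(Q) = (-39 + Q)/(2*Q) (c(Q) = (Q - 39)/(Q + Q) = (-39 + Q)/((2*Q)) = (-39 + Q)*(1/(2*Q)) = (-39 + Q)/(2*Q))
1/(14643 + c(g(3, 5) + 1*2)) = 1/(14643 + (-39 + (1/8 + 1*2))/(2*(1/8 + 1*2))) = 1/(14643 + (-39 + (1/8 + 2))/(2*(1/8 + 2))) = 1/(14643 + (-39 + 17/8)/(2*(17/8))) = 1/(14643 + (1/2)*(8/17)*(-295/8)) = 1/(14643 - 295/34) = 1/(497567/34) = 34/497567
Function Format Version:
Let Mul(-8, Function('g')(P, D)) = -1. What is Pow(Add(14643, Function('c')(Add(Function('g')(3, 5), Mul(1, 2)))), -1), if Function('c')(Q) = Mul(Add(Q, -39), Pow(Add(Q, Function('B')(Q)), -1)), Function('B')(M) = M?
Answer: Rational(34, 497567) ≈ 6.8333e-5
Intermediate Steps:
Function('g')(P, D) = Rational(1, 8) (Function('g')(P, D) = Mul(Rational(-1, 8), -1) = Rational(1, 8))
Function('c')(Q) = Mul(Rational(1, 2), Pow(Q, -1), Add(-39, Q)) (Function('c')(Q) = Mul(Add(Q, -39), Pow(Add(Q, Q), -1)) = Mul(Add(-39, Q), Pow(Mul(2, Q), -1)) = Mul(Add(-39, Q), Mul(Rational(1, 2), Pow(Q, -1))) = Mul(Rational(1, 2), Pow(Q, -1), Add(-39, Q)))
Pow(Add(14643, Function('c')(Add(Function('g')(3, 5), Mul(1, 2)))), -1) = Pow(Add(14643, Mul(Rational(1, 2), Pow(Add(Rational(1, 8), Mul(1, 2)), -1), Add(-39, Add(Rational(1, 8), Mul(1, 2))))), -1) = Pow(Add(14643, Mul(Rational(1, 2), Pow(Add(Rational(1, 8), 2), -1), Add(-39, Add(Rational(1, 8), 2)))), -1) = Pow(Add(14643, Mul(Rational(1, 2), Pow(Rational(17, 8), -1), Add(-39, Rational(17, 8)))), -1) = Pow(Add(14643, Mul(Rational(1, 2), Rational(8, 17), Rational(-295, 8))), -1) = Pow(Add(14643, Rational(-295, 34)), -1) = Pow(Rational(497567, 34), -1) = Rational(34, 497567)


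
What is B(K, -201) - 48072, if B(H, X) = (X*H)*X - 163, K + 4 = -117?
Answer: -4936756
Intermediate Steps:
K = -121 (K = -4 - 117 = -121)
B(H, X) = -163 + H*X² (B(H, X) = (H*X)*X - 163 = H*X² - 163 = -163 + H*X²)
B(K, -201) - 48072 = (-163 - 121*(-201)²) - 48072 = (-163 - 121*40401) - 48072 = (-163 - 4888521) - 48072 = -4888684 - 48072 = -4936756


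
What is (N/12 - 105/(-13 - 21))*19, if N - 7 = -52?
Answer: -855/68 ≈ -12.574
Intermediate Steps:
N = -45 (N = 7 - 52 = -45)
(N/12 - 105/(-13 - 21))*19 = (-45/12 - 105/(-13 - 21))*19 = (-45*1/12 - 105/(-34))*19 = (-15/4 - 105*(-1/34))*19 = (-15/4 + 105/34)*19 = -45/68*19 = -855/68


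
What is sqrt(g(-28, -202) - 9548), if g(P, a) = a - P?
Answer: I*sqrt(9722) ≈ 98.6*I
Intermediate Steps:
sqrt(g(-28, -202) - 9548) = sqrt((-202 - 1*(-28)) - 9548) = sqrt((-202 + 28) - 9548) = sqrt(-174 - 9548) = sqrt(-9722) = I*sqrt(9722)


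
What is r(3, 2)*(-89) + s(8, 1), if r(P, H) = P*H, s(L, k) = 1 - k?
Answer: -534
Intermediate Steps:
r(P, H) = H*P
r(3, 2)*(-89) + s(8, 1) = (2*3)*(-89) + (1 - 1*1) = 6*(-89) + (1 - 1) = -534 + 0 = -534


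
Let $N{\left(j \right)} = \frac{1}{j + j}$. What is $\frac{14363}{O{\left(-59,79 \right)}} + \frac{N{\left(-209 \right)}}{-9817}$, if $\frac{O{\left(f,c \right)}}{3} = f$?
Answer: $- \frac{58938656501}{726320562} \approx -81.147$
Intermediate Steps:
$O{\left(f,c \right)} = 3 f$
$N{\left(j \right)} = \frac{1}{2 j}$
$\frac{14363}{O{\left(-59,79 \right)}} + \frac{N{\left(-209 \right)}}{-9817} = \frac{14363}{3 \left(-59\right)} + \frac{\frac{1}{2} \frac{1}{-209}}{-9817} = \frac{14363}{-177} + \frac{1}{2} \left(- \frac{1}{209}\right) \left(- \frac{1}{9817}\right) = 14363 \left(- \frac{1}{177}\right) - - \frac{1}{4103506} = - \frac{14363}{177} + \frac{1}{4103506} = - \frac{58938656501}{726320562}$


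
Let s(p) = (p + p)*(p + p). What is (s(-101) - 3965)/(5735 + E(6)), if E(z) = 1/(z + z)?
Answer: 442068/68821 ≈ 6.4234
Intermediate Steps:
s(p) = 4*p² (s(p) = (2*p)*(2*p) = 4*p²)
E(z) = 1/(2*z)
(s(-101) - 3965)/(5735 + E(6)) = (4*(-101)² - 3965)/(5735 + (½)/6) = (4*10201 - 3965)/(5735 + (½)*(⅙)) = (40804 - 3965)/(5735 + 1/12) = 36839/(68821/12) = 36839*(12/68821) = 442068/68821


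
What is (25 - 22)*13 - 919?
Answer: -880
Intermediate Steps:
(25 - 22)*13 - 919 = 3*13 - 919 = 39 - 919 = -880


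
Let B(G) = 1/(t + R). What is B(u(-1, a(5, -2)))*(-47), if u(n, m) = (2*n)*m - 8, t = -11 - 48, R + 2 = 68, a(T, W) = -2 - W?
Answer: -47/7 ≈ -6.7143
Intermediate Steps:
R = 66 (R = -2 + 68 = 66)
t = -59
u(n, m) = -8 + 2*m*n (u(n, m) = 2*m*n - 8 = -8 + 2*m*n)
B(G) = ⅐ (B(G) = 1/(-59 + 66) = 1/7 = ⅐)
B(u(-1, a(5, -2)))*(-47) = (⅐)*(-47) = -47/7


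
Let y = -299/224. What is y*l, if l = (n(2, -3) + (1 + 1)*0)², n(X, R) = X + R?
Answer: -299/224 ≈ -1.3348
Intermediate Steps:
n(X, R) = R + X
l = 1 (l = ((-3 + 2) + (1 + 1)*0)² = (-1 + 2*0)² = (-1 + 0)² = (-1)² = 1)
y = -299/224 (y = -299*1/224 = -299/224 ≈ -1.3348)
y*l = -299/224*1 = -299/224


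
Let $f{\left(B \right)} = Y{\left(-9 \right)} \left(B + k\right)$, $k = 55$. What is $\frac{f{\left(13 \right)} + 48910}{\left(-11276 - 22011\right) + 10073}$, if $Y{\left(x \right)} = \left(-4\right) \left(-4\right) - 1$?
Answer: $- \frac{24965}{11607} \approx -2.1509$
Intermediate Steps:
$Y{\left(x \right)} = 15$ ($Y{\left(x \right)} = 16 - 1 = 15$)
$f{\left(B \right)} = 825 + 15 B$ ($f{\left(B \right)} = 15 \left(B + 55\right) = 15 \left(55 + B\right) = 825 + 15 B$)
$\frac{f{\left(13 \right)} + 48910}{\left(-11276 - 22011\right) + 10073} = \frac{\left(825 + 15 \cdot 13\right) + 48910}{\left(-11276 - 22011\right) + 10073} = \frac{\left(825 + 195\right) + 48910}{\left(-11276 - 22011\right) + 10073} = \frac{1020 + 48910}{-33287 + 10073} = \frac{49930}{-23214} = 49930 \left(- \frac{1}{23214}\right) = - \frac{24965}{11607}$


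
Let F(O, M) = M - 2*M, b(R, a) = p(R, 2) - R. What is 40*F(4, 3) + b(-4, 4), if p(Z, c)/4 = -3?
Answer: -128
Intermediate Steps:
p(Z, c) = -12 (p(Z, c) = 4*(-3) = -12)
b(R, a) = -12 - R
F(O, M) = -M
40*F(4, 3) + b(-4, 4) = 40*(-1*3) + (-12 - 1*(-4)) = 40*(-3) + (-12 + 4) = -120 - 8 = -128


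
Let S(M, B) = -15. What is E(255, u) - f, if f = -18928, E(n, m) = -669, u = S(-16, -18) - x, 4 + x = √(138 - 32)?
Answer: 18259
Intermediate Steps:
x = -4 + √106 (x = -4 + √(138 - 32) = -4 + √106 ≈ 6.2956)
u = -11 - √106 (u = -15 - (-4 + √106) = -15 + (4 - √106) = -11 - √106 ≈ -21.296)
E(255, u) - f = -669 - 1*(-18928) = -669 + 18928 = 18259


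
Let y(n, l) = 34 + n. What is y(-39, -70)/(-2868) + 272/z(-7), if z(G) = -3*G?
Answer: 86689/6692 ≈ 12.954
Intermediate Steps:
y(-39, -70)/(-2868) + 272/z(-7) = (34 - 39)/(-2868) + 272/((-3*(-7))) = -5*(-1/2868) + 272/21 = 5/2868 + 272*(1/21) = 5/2868 + 272/21 = 86689/6692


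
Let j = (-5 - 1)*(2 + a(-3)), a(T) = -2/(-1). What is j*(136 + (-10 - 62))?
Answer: -1536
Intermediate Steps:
a(T) = 2 (a(T) = -2*(-1) = 2)
j = -24 (j = (-5 - 1)*(2 + 2) = -6*4 = -24)
j*(136 + (-10 - 62)) = -24*(136 + (-10 - 62)) = -24*(136 - 72) = -24*64 = -1536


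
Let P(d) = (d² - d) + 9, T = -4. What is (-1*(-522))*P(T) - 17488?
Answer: -2350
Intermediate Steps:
P(d) = 9 + d² - d
(-1*(-522))*P(T) - 17488 = (-1*(-522))*(9 + (-4)² - 1*(-4)) - 17488 = 522*(9 + 16 + 4) - 17488 = 522*29 - 17488 = 15138 - 17488 = -2350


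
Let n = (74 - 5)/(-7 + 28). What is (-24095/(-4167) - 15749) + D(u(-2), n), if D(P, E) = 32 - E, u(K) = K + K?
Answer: -458376349/29169 ≈ -15715.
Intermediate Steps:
n = 23/7 (n = 69/21 = 69*(1/21) = 23/7 ≈ 3.2857)
u(K) = 2*K
(-24095/(-4167) - 15749) + D(u(-2), n) = (-24095/(-4167) - 15749) + (32 - 1*23/7) = (-24095*(-1/4167) - 15749) + (32 - 23/7) = (24095/4167 - 15749) + 201/7 = -65601988/4167 + 201/7 = -458376349/29169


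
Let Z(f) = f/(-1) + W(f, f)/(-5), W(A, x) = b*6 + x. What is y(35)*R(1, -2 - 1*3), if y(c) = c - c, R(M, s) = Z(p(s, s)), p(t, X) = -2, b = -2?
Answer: 0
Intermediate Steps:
W(A, x) = -12 + x (W(A, x) = -2*6 + x = -12 + x)
Z(f) = 12/5 - 6*f/5 (Z(f) = f/(-1) + (-12 + f)/(-5) = f*(-1) + (-12 + f)*(-⅕) = -f + (12/5 - f/5) = 12/5 - 6*f/5)
R(M, s) = 24/5 (R(M, s) = 12/5 - 6/5*(-2) = 12/5 + 12/5 = 24/5)
y(c) = 0
y(35)*R(1, -2 - 1*3) = 0*(24/5) = 0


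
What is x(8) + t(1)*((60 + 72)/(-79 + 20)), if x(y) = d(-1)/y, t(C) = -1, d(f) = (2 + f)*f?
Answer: 997/472 ≈ 2.1123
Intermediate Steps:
d(f) = f*(2 + f)
x(y) = -1/y (x(y) = (-(2 - 1))/y = (-1*1)/y = -1/y)
x(8) + t(1)*((60 + 72)/(-79 + 20)) = -1/8 - (60 + 72)/(-79 + 20) = -1*1/8 - 132/(-59) = -1/8 - 132*(-1)/59 = -1/8 - 1*(-132/59) = -1/8 + 132/59 = 997/472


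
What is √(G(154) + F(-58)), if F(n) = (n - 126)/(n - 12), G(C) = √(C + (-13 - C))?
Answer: √(3220 + 1225*I*√13)/35 ≈ 1.8829 + 0.95745*I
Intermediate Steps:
G(C) = I*√13 (G(C) = √(-13) = I*√13)
F(n) = (-126 + n)/(-12 + n)
√(G(154) + F(-58)) = √(I*√13 + (-126 - 58)/(-12 - 58)) = √(I*√13 - 184/(-70)) = √(I*√13 - 1/70*(-184)) = √(I*√13 + 92/35) = √(92/35 + I*√13)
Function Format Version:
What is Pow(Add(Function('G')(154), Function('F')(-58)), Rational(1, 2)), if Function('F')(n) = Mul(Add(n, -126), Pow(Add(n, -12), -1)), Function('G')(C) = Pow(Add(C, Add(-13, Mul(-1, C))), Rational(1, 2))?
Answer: Mul(Rational(1, 35), Pow(Add(3220, Mul(1225, I, Pow(13, Rational(1, 2)))), Rational(1, 2))) ≈ Add(1.8829, Mul(0.95745, I))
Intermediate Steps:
Function('G')(C) = Mul(I, Pow(13, Rational(1, 2))) (Function('G')(C) = Pow(-13, Rational(1, 2)) = Mul(I, Pow(13, Rational(1, 2))))
Function('F')(n) = Mul(Pow(Add(-12, n), -1), Add(-126, n)) (Function('F')(n) = Mul(Add(-126, n), Pow(Add(-12, n), -1)) = Mul(Pow(Add(-12, n), -1), Add(-126, n)))
Pow(Add(Function('G')(154), Function('F')(-58)), Rational(1, 2)) = Pow(Add(Mul(I, Pow(13, Rational(1, 2))), Mul(Pow(Add(-12, -58), -1), Add(-126, -58))), Rational(1, 2)) = Pow(Add(Mul(I, Pow(13, Rational(1, 2))), Mul(Pow(-70, -1), -184)), Rational(1, 2)) = Pow(Add(Mul(I, Pow(13, Rational(1, 2))), Mul(Rational(-1, 70), -184)), Rational(1, 2)) = Pow(Add(Mul(I, Pow(13, Rational(1, 2))), Rational(92, 35)), Rational(1, 2)) = Pow(Add(Rational(92, 35), Mul(I, Pow(13, Rational(1, 2)))), Rational(1, 2))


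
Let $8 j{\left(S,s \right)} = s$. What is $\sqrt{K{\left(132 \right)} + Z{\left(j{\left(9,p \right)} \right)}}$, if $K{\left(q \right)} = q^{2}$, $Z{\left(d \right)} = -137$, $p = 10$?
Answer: $\sqrt{17287} \approx 131.48$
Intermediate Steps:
$j{\left(S,s \right)} = \frac{s}{8}$
$\sqrt{K{\left(132 \right)} + Z{\left(j{\left(9,p \right)} \right)}} = \sqrt{132^{2} - 137} = \sqrt{17424 - 137} = \sqrt{17287}$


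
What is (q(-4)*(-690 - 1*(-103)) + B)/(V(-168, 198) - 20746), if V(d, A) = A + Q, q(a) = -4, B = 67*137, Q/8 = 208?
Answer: -11527/18884 ≈ -0.61041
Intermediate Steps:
Q = 1664 (Q = 8*208 = 1664)
B = 9179
V(d, A) = 1664 + A (V(d, A) = A + 1664 = 1664 + A)
(q(-4)*(-690 - 1*(-103)) + B)/(V(-168, 198) - 20746) = (-4*(-690 - 1*(-103)) + 9179)/((1664 + 198) - 20746) = (-4*(-690 + 103) + 9179)/(1862 - 20746) = (-4*(-587) + 9179)/(-18884) = (2348 + 9179)*(-1/18884) = 11527*(-1/18884) = -11527/18884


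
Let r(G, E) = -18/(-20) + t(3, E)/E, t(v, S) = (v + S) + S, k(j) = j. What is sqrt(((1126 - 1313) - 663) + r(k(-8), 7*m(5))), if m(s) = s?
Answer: I*sqrt(4150370)/70 ≈ 29.104*I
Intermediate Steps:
t(v, S) = v + 2*S (t(v, S) = (S + v) + S = v + 2*S)
r(G, E) = 9/10 + (3 + 2*E)/E (r(G, E) = -18/(-20) + (3 + 2*E)/E = -18*(-1/20) + (3 + 2*E)/E = 9/10 + (3 + 2*E)/E)
sqrt(((1126 - 1313) - 663) + r(k(-8), 7*m(5))) = sqrt(((1126 - 1313) - 663) + (29/10 + 3/((7*5)))) = sqrt((-187 - 663) + (29/10 + 3/35)) = sqrt(-850 + (29/10 + 3*(1/35))) = sqrt(-850 + (29/10 + 3/35)) = sqrt(-850 + 209/70) = sqrt(-59291/70) = I*sqrt(4150370)/70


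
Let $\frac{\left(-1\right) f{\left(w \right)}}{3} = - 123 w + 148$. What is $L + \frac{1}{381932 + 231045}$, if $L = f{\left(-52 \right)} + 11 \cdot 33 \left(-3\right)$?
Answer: $- \frac{12701496416}{612977} \approx -20721.0$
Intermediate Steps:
$f{\left(w \right)} = -444 + 369 w$ ($f{\left(w \right)} = - 3 \left(- 123 w + 148\right) = - 3 \left(148 - 123 w\right) = -444 + 369 w$)
$L = -20721$ ($L = \left(-444 + 369 \left(-52\right)\right) + 11 \cdot 33 \left(-3\right) = \left(-444 - 19188\right) + 363 \left(-3\right) = -19632 - 1089 = -20721$)
$L + \frac{1}{381932 + 231045} = -20721 + \frac{1}{381932 + 231045} = -20721 + \frac{1}{612977} = - \frac{12701496416}{612977}$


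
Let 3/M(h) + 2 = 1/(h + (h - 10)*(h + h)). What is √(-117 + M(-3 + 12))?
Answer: 15*I*√190/19 ≈ 10.882*I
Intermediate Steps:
M(h) = 3/(-2 + 1/(h + 2*h*(-10 + h))) (M(h) = 3/(-2 + 1/(h + (h - 10)*(h + h))) = 3/(-2 + 1/(h + (-10 + h)*(2*h))) = 3/(-2 + 1/(h + 2*h*(-10 + h))))
√(-117 + M(-3 + 12)) = √(-117 + 3*(-3 + 12)*(-19 + 2*(-3 + 12))/(1 - 4*(-3 + 12)² + 38*(-3 + 12))) = √(-117 + 3*9*(-19 + 2*9)/(1 - 4*9² + 38*9)) = √(-117 + 3*9*(-19 + 18)/(1 - 4*81 + 342)) = √(-117 + 3*9*(-1)/(1 - 324 + 342)) = √(-117 + 3*9*(-1)/19) = √(-117 + 3*9*(1/19)*(-1)) = √(-117 - 27/19) = √(-2250/19) = 15*I*√190/19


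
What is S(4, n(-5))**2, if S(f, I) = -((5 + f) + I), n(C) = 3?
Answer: 144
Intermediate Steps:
S(f, I) = -5 - I - f (S(f, I) = -(5 + I + f) = -5 - I - f)
S(4, n(-5))**2 = (-5 - 1*3 - 1*4)**2 = (-5 - 3 - 4)**2 = (-12)**2 = 144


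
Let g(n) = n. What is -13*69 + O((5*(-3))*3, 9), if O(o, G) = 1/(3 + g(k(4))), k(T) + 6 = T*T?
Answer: -11660/13 ≈ -896.92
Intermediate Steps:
k(T) = -6 + T**2 (k(T) = -6 + T*T = -6 + T**2)
O(o, G) = 1/13 (O(o, G) = 1/(3 + (-6 + 4**2)) = 1/(3 + (-6 + 16)) = 1/(3 + 10) = 1/13)
-13*69 + O((5*(-3))*3, 9) = -13*69 + 1/13 = -897 + 1/13 = -11660/13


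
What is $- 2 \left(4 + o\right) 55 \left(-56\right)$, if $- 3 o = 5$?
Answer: $\frac{43120}{3} \approx 14373.0$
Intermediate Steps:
$o = - \frac{5}{3}$ ($o = \left(- \frac{1}{3}\right) 5 = - \frac{5}{3} \approx -1.6667$)
$- 2 \left(4 + o\right) 55 \left(-56\right) = - 2 \left(4 - \frac{5}{3}\right) 55 \left(-56\right) = \left(-2\right) \frac{7}{3} \cdot 55 \left(-56\right) = \left(- \frac{14}{3}\right) 55 \left(-56\right) = \left(- \frac{770}{3}\right) \left(-56\right) = \frac{43120}{3}$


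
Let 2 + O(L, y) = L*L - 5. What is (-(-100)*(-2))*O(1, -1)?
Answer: 1200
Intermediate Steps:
O(L, y) = -7 + L**2 (O(L, y) = -2 + (L*L - 5) = -2 + (L**2 - 5) = -2 + (-5 + L**2) = -7 + L**2)
(-(-100)*(-2))*O(1, -1) = (-(-100)*(-2))*(-7 + 1**2) = (-100*2)*(-7 + 1) = -200*(-6) = 1200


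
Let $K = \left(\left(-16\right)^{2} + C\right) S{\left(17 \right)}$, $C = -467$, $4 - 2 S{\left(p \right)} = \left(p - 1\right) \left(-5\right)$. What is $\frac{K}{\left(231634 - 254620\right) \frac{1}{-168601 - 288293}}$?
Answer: $- \frac{224944146}{1277} \approx -1.7615 \cdot 10^{5}$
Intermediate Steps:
$S{\left(p \right)} = - \frac{1}{2} + \frac{5 p}{2}$ ($S{\left(p \right)} = 2 - \frac{\left(p - 1\right) \left(-5\right)}{2} = 2 - \frac{\left(-1 + p\right) \left(-5\right)}{2} = 2 - \frac{5 - 5 p}{2} = 2 + \left(- \frac{5}{2} + \frac{5 p}{2}\right) = - \frac{1}{2} + \frac{5 p}{2}$)
$K = -8862$ ($K = \left(\left(-16\right)^{2} - 467\right) \left(- \frac{1}{2} + \frac{5}{2} \cdot 17\right) = \left(256 - 467\right) \left(- \frac{1}{2} + \frac{85}{2}\right) = \left(-211\right) 42 = -8862$)
$\frac{K}{\left(231634 - 254620\right) \frac{1}{-168601 - 288293}} = - \frac{8862}{\left(231634 - 254620\right) \frac{1}{-168601 - 288293}} = - \frac{8862}{\left(-22986\right) \frac{1}{-456894}} = - \frac{8862}{\left(-22986\right) \left(- \frac{1}{456894}\right)} = - \frac{8862}{\frac{1277}{25383}} = \left(-8862\right) \frac{25383}{1277} = - \frac{224944146}{1277}$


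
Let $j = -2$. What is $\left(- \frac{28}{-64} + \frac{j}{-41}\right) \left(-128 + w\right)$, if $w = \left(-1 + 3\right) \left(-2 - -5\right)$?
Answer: $- \frac{19459}{328} \approx -59.326$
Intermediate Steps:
$w = 6$ ($w = 2 \left(-2 + 5\right) = 2 \cdot 3 = 6$)
$\left(- \frac{28}{-64} + \frac{j}{-41}\right) \left(-128 + w\right) = \left(- \frac{28}{-64} - \frac{2}{-41}\right) \left(-128 + 6\right) = \left(\left(-28\right) \left(- \frac{1}{64}\right) - - \frac{2}{41}\right) \left(-122\right) = \left(\frac{7}{16} + \frac{2}{41}\right) \left(-122\right) = \frac{319}{656} \left(-122\right) = - \frac{19459}{328}$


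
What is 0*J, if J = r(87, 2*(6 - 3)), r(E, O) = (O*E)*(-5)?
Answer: 0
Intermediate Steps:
r(E, O) = -5*E*O (r(E, O) = (E*O)*(-5) = -5*E*O)
J = -2610 (J = -5*87*2*(6 - 3) = -5*87*2*3 = -5*87*6 = -2610)
0*J = 0*(-2610) = 0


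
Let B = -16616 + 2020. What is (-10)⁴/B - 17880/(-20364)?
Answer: 1194510/6192353 ≈ 0.19290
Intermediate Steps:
B = -14596
(-10)⁴/B - 17880/(-20364) = (-10)⁴/(-14596) - 17880/(-20364) = 10000*(-1/14596) - 17880*(-1/20364) = -2500/3649 + 1490/1697 = 1194510/6192353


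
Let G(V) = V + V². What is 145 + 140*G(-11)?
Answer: 15545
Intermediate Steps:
145 + 140*G(-11) = 145 + 140*(-11*(1 - 11)) = 145 + 140*(-11*(-10)) = 145 + 140*110 = 145 + 15400 = 15545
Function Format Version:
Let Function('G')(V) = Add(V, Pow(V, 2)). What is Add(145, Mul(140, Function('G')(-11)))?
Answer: 15545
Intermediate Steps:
Add(145, Mul(140, Function('G')(-11))) = Add(145, Mul(140, Mul(-11, Add(1, -11)))) = Add(145, Mul(140, Mul(-11, -10))) = Add(145, Mul(140, 110)) = Add(145, 15400) = 15545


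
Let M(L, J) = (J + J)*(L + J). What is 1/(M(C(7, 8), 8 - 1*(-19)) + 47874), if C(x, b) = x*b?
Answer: 1/52356 ≈ 1.9100e-5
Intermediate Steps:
C(x, b) = b*x
M(L, J) = 2*J*(J + L) (M(L, J) = (2*J)*(J + L) = 2*J*(J + L))
1/(M(C(7, 8), 8 - 1*(-19)) + 47874) = 1/(2*(8 - 1*(-19))*((8 - 1*(-19)) + 8*7) + 47874) = 1/(2*(8 + 19)*((8 + 19) + 56) + 47874) = 1/(2*27*(27 + 56) + 47874) = 1/(2*27*83 + 47874) = 1/(4482 + 47874) = 1/52356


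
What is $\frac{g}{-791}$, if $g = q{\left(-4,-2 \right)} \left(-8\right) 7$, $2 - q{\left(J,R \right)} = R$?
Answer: $\frac{32}{113} \approx 0.28319$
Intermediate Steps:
$q{\left(J,R \right)} = 2 - R$
$g = -224$ ($g = \left(2 - -2\right) \left(-8\right) 7 = \left(2 + 2\right) \left(-8\right) 7 = 4 \left(-8\right) 7 = \left(-32\right) 7 = -224$)
$\frac{g}{-791} = - \frac{224}{-791} = \left(-224\right) \left(- \frac{1}{791}\right) = \frac{32}{113}$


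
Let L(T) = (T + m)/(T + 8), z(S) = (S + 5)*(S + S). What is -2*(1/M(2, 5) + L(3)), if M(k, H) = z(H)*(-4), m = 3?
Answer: -2389/2200 ≈ -1.0859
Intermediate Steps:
z(S) = 2*S*(5 + S) (z(S) = (5 + S)*(2*S) = 2*S*(5 + S))
L(T) = (3 + T)/(8 + T) (L(T) = (T + 3)/(T + 8) = (3 + T)/(8 + T))
M(k, H) = -8*H*(5 + H) (M(k, H) = (2*H*(5 + H))*(-4) = -8*H*(5 + H))
-2*(1/M(2, 5) + L(3)) = -2*(1/(-8*5*(5 + 5)) + (3 + 3)/(8 + 3)) = -2*(1/(-8*5*10) + 6/11) = -2*(1/(-400) + (1/11)*6) = -2*(-1/400 + 6/11) = -2*2389/4400 = -2389/2200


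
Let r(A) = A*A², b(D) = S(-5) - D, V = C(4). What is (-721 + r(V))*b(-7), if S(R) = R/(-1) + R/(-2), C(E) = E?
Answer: -19053/2 ≈ -9526.5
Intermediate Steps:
S(R) = -3*R/2 (S(R) = R*(-1) + R*(-½) = -R - R/2 = -3*R/2)
V = 4
b(D) = 15/2 - D (b(D) = -3/2*(-5) - D = 15/2 - D)
r(A) = A³
(-721 + r(V))*b(-7) = (-721 + 4³)*(15/2 - 1*(-7)) = (-721 + 64)*(15/2 + 7) = -657*29/2 = -19053/2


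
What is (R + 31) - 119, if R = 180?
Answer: 92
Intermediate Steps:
(R + 31) - 119 = (180 + 31) - 119 = 211 - 119 = 92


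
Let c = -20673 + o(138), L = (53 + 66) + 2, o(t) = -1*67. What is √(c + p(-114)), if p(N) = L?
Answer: 3*I*√2291 ≈ 143.59*I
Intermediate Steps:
o(t) = -67
L = 121 (L = 119 + 2 = 121)
c = -20740 (c = -20673 - 67 = -20740)
p(N) = 121
√(c + p(-114)) = √(-20740 + 121) = √(-20619) = 3*I*√2291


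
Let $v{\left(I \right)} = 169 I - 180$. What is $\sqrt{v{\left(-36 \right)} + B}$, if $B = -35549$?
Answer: $i \sqrt{41813} \approx 204.48 i$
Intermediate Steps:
$v{\left(I \right)} = -180 + 169 I$
$\sqrt{v{\left(-36 \right)} + B} = \sqrt{\left(-180 + 169 \left(-36\right)\right) - 35549} = \sqrt{\left(-180 - 6084\right) - 35549} = \sqrt{-6264 - 35549} = \sqrt{-41813} = i \sqrt{41813}$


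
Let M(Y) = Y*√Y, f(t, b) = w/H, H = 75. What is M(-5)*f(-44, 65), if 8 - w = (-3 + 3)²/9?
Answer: -8*I*√5/15 ≈ -1.1926*I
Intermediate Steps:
w = 8 (w = 8 - (-3 + 3)²/9 = 8 - 0²/9 = 8 - 0/9 = 8 - 1*0 = 8 + 0 = 8)
f(t, b) = 8/75
M(Y) = Y^(3/2)
M(-5)*f(-44, 65) = (-5)^(3/2)*(8/75) = -5*I*√5*(8/75) = -8*I*√5/15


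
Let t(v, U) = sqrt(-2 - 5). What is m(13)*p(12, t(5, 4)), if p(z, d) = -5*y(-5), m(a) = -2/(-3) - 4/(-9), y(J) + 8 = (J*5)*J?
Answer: -650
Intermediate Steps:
t(v, U) = I*sqrt(7) (t(v, U) = sqrt(-7) = I*sqrt(7))
y(J) = -8 + 5*J**2 (y(J) = -8 + (J*5)*J = -8 + (5*J)*J = -8 + 5*J**2)
m(a) = 10/9 (m(a) = -2*(-1/3) - 4*(-1/9) = 2/3 + 4/9 = 10/9)
p(z, d) = -585 (p(z, d) = -5*(-8 + 5*(-5)**2) = -5*(-8 + 5*25) = -5*(-8 + 125) = -5*117 = -585)
m(13)*p(12, t(5, 4)) = (10/9)*(-585) = -650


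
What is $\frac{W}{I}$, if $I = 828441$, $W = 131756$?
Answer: $\frac{131756}{828441} \approx 0.15904$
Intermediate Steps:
$\frac{W}{I} = \frac{131756}{828441}$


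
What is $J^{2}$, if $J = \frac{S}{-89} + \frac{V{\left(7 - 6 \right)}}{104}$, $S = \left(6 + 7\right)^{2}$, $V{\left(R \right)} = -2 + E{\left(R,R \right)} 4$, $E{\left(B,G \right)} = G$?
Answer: $\frac{75672601}{21418384} \approx 3.5331$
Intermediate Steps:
$V{\left(R \right)} = -2 + 4 R$ ($V{\left(R \right)} = -2 + R 4 = -2 + 4 R$)
$S = 169$ ($S = 13^{2} = 169$)
$J = - \frac{8699}{4628}$ ($J = \frac{169}{-89} + \frac{-2 + 4 \left(7 - 6\right)}{104} = 169 \left(- \frac{1}{89}\right) + \left(-2 + 4 \left(7 - 6\right)\right) \frac{1}{104} = - \frac{169}{89} + \left(-2 + 4 \cdot 1\right) \frac{1}{104} = - \frac{169}{89} + \left(-2 + 4\right) \frac{1}{104} = - \frac{169}{89} + 2 \cdot \frac{1}{104} = - \frac{169}{89} + \frac{1}{52} = - \frac{8699}{4628} \approx -1.8796$)
$J^{2} = \left(- \frac{8699}{4628}\right)^{2} = \frac{75672601}{21418384}$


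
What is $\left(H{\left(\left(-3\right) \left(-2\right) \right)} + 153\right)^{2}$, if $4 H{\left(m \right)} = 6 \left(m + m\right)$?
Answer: $29241$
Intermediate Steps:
$H{\left(m \right)} = 3 m$ ($H{\left(m \right)} = \frac{6 \left(m + m\right)}{4} = \frac{6 \cdot 2 m}{4} = \frac{12 m}{4} = 3 m$)
$\left(H{\left(\left(-3\right) \left(-2\right) \right)} + 153\right)^{2} = \left(3 \left(\left(-3\right) \left(-2\right)\right) + 153\right)^{2} = \left(3 \cdot 6 + 153\right)^{2} = \left(18 + 153\right)^{2} = 171^{2} = 29241$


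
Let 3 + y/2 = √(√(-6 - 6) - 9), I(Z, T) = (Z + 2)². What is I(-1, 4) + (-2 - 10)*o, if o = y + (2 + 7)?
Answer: -35 - 24*√(-9 + 2*I*√3) ≈ -48.615 - 73.276*I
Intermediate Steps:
I(Z, T) = (2 + Z)²
y = -6 + 2*√(-9 + 2*I*√3) (y = -6 + 2*√(√(-6 - 6) - 9) = -6 + 2*√(√(-12) - 9) = -6 + 2*√(2*I*√3 - 9) = -6 + 2*√(-9 + 2*I*√3) ≈ -4.8654 + 6.1063*I)
o = 3 + 2*√(-9 + 2*I*√3) (o = (-6 + 2*√(-9 + 2*I*√3)) + (2 + 7) = (-6 + 2*√(-9 + 2*I*√3)) + 9 = 3 + 2*√(-9 + 2*I*√3) ≈ 4.1346 + 6.1063*I)
I(-1, 4) + (-2 - 10)*o = (2 - 1)² + (-2 - 10)*(3 + 2*√(-9 + 2*I*√3)) = 1² - 12*(3 + 2*√(-9 + 2*I*√3)) = 1 + (-36 - 24*√(-9 + 2*I*√3)) = -35 - 24*√(-9 + 2*I*√3)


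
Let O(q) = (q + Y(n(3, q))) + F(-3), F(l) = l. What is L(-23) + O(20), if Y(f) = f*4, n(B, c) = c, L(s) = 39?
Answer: 136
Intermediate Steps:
Y(f) = 4*f
O(q) = -3 + 5*q (O(q) = (q + 4*q) - 3 = 5*q - 3 = -3 + 5*q)
L(-23) + O(20) = 39 + (-3 + 5*20) = 39 + (-3 + 100) = 39 + 97 = 136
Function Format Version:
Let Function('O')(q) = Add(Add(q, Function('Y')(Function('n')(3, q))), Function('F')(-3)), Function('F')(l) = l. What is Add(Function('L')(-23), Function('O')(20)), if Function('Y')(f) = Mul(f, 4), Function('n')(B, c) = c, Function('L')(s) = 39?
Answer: 136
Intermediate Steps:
Function('Y')(f) = Mul(4, f)
Function('O')(q) = Add(-3, Mul(5, q)) (Function('O')(q) = Add(Add(q, Mul(4, q)), -3) = Add(Mul(5, q), -3) = Add(-3, Mul(5, q)))
Add(Function('L')(-23), Function('O')(20)) = Add(39, Add(-3, Mul(5, 20))) = Add(39, Add(-3, 100)) = Add(39, 97) = 136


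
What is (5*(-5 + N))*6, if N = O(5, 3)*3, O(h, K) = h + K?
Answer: 570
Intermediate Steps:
O(h, K) = K + h
N = 24 (N = (3 + 5)*3 = 8*3 = 24)
(5*(-5 + N))*6 = (5*(-5 + 24))*6 = (5*19)*6 = 95*6 = 570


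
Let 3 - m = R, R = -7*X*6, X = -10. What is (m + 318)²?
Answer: 9801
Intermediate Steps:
R = 420 (R = -7*(-10)*6 = 70*6 = 420)
m = -417 (m = 3 - 1*420 = 3 - 420 = -417)
(m + 318)² = (-417 + 318)² = (-99)² = 9801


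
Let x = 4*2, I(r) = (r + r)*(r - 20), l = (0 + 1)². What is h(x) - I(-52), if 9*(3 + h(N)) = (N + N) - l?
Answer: -22468/3 ≈ -7489.3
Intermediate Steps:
l = 1 (l = 1² = 1)
I(r) = 2*r*(-20 + r) (I(r) = (2*r)*(-20 + r) = 2*r*(-20 + r))
x = 8
h(N) = -28/9 + 2*N/9 (h(N) = -3 + ((N + N) - 1*1)/9 = -3 + (2*N - 1)/9 = -3 + (-1 + 2*N)/9 = -3 + (-⅑ + 2*N/9) = -28/9 + 2*N/9)
h(x) - I(-52) = (-28/9 + (2/9)*8) - 2*(-52)*(-20 - 52) = (-28/9 + 16/9) - 2*(-52)*(-72) = -4/3 - 1*7488 = -4/3 - 7488 = -22468/3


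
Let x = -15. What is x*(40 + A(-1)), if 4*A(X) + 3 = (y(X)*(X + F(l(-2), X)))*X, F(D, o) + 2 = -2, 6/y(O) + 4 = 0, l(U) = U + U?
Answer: -4485/8 ≈ -560.63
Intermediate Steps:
l(U) = 2*U
y(O) = -3/2 (y(O) = 6/(-4 + 0) = 6/(-4) = 6*(-¼) = -3/2)
F(D, o) = -4 (F(D, o) = -2 - 2 = -4)
A(X) = -¾ + X*(6 - 3*X/2)/4 (A(X) = -¾ + ((-3*(X - 4)/2)*X)/4 = -¾ + ((-3*(-4 + X)/2)*X)/4 = -¾ + ((6 - 3*X/2)*X)/4 = -¾ + (X*(6 - 3*X/2))/4 = -¾ + X*(6 - 3*X/2)/4)
x*(40 + A(-1)) = -15*(40 + (-¾ - 3/8*(-1)² + (3/2)*(-1))) = -15*(40 + (-¾ - 3/8*1 - 3/2)) = -15*(40 + (-¾ - 3/8 - 3/2)) = -15*(40 - 21/8) = -15*299/8 = -4485/8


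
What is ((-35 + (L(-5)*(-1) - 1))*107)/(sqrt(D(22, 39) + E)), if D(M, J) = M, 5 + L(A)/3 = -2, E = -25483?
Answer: 535*I*sqrt(2829)/2829 ≈ 10.059*I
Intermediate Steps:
L(A) = -21 (L(A) = -15 + 3*(-2) = -15 - 6 = -21)
((-35 + (L(-5)*(-1) - 1))*107)/(sqrt(D(22, 39) + E)) = ((-35 + (-21*(-1) - 1))*107)/(sqrt(22 - 25483)) = ((-35 + (21 - 1))*107)/(sqrt(-25461)) = ((-35 + 20)*107)/((3*I*sqrt(2829))) = (-15*107)*(-I*sqrt(2829)/8487) = -(-535)*I*sqrt(2829)/2829 = 535*I*sqrt(2829)/2829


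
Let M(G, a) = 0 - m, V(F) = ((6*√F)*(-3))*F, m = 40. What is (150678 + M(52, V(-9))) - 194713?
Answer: -44075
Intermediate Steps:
V(F) = -18*F^(3/2) (V(F) = (-18*√F)*F = -18*F^(3/2))
M(G, a) = -40 (M(G, a) = 0 - 1*40 = 0 - 40 = -40)
(150678 + M(52, V(-9))) - 194713 = (150678 - 40) - 194713 = 150638 - 194713 = -44075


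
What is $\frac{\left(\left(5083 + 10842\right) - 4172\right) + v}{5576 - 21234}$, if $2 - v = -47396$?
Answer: $- \frac{59151}{15658} \approx -3.7777$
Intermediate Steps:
$v = 47398$ ($v = 2 - -47396 = 2 + 47396 = 47398$)
$\frac{\left(\left(5083 + 10842\right) - 4172\right) + v}{5576 - 21234} = \frac{\left(\left(5083 + 10842\right) - 4172\right) + 47398}{5576 - 21234} = \frac{\left(15925 - 4172\right) + 47398}{-15658} = \left(11753 + 47398\right) \left(- \frac{1}{15658}\right) = 59151 \left(- \frac{1}{15658}\right) = - \frac{59151}{15658}$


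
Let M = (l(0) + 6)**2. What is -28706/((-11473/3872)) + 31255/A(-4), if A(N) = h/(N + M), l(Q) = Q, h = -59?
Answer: -447000672/61537 ≈ -7263.9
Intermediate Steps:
M = 36 (M = (0 + 6)**2 = 6**2 = 36)
A(N) = -59/(36 + N) (A(N) = -59/(N + 36) = -59/(36 + N))
-28706/((-11473/3872)) + 31255/A(-4) = -28706/((-11473/3872)) + 31255/((-59/(36 - 4))) = -28706/((-11473*1/3872)) + 31255/((-59/32)) = -28706/(-1043/352) + 31255/((-59*1/32)) = -28706*(-352/1043) + 31255/(-59/32) = 10104512/1043 + 31255*(-32/59) = 10104512/1043 - 1000160/59 = -447000672/61537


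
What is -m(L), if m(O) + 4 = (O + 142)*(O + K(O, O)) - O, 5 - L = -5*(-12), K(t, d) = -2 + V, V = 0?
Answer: 4908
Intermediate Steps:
K(t, d) = -2 (K(t, d) = -2 + 0 = -2)
L = -55 (L = 5 - (-5)*(-12) = 5 - 1*60 = 5 - 60 = -55)
m(O) = -4 - O + (-2 + O)*(142 + O) (m(O) = -4 + ((O + 142)*(O - 2) - O) = -4 + ((142 + O)*(-2 + O) - O) = -4 + ((-2 + O)*(142 + O) - O) = -4 + (-O + (-2 + O)*(142 + O)) = -4 - O + (-2 + O)*(142 + O))
-m(L) = -(-288 + (-55)**2 + 139*(-55)) = -(-288 + 3025 - 7645) = -1*(-4908) = 4908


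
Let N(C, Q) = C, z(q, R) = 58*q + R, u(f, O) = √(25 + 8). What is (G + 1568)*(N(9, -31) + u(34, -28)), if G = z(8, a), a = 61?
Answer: 18837 + 2093*√33 ≈ 30860.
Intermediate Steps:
u(f, O) = √33
z(q, R) = R + 58*q
G = 525 (G = 61 + 58*8 = 61 + 464 = 525)
(G + 1568)*(N(9, -31) + u(34, -28)) = (525 + 1568)*(9 + √33) = 2093*(9 + √33) = 18837 + 2093*√33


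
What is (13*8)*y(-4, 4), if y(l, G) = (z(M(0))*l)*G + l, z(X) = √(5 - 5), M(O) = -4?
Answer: -416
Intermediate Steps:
z(X) = 0 (z(X) = √0 = 0)
y(l, G) = l (y(l, G) = (0*l)*G + l = 0*G + l = 0 + l = l)
(13*8)*y(-4, 4) = (13*8)*(-4) = 104*(-4) = -416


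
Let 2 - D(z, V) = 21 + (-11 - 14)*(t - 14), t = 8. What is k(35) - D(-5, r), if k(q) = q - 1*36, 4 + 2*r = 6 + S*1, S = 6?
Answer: 168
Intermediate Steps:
r = 4 (r = -2 + (6 + 6*1)/2 = -2 + (6 + 6)/2 = -2 + (1/2)*12 = -2 + 6 = 4)
k(q) = -36 + q (k(q) = q - 36 = -36 + q)
D(z, V) = -169 (D(z, V) = 2 - (21 + (-11 - 14)*(8 - 14)) = 2 - (21 - 25*(-6)) = 2 - (21 + 150) = 2 - 1*171 = 2 - 171 = -169)
k(35) - D(-5, r) = (-36 + 35) - 1*(-169) = -1 + 169 = 168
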